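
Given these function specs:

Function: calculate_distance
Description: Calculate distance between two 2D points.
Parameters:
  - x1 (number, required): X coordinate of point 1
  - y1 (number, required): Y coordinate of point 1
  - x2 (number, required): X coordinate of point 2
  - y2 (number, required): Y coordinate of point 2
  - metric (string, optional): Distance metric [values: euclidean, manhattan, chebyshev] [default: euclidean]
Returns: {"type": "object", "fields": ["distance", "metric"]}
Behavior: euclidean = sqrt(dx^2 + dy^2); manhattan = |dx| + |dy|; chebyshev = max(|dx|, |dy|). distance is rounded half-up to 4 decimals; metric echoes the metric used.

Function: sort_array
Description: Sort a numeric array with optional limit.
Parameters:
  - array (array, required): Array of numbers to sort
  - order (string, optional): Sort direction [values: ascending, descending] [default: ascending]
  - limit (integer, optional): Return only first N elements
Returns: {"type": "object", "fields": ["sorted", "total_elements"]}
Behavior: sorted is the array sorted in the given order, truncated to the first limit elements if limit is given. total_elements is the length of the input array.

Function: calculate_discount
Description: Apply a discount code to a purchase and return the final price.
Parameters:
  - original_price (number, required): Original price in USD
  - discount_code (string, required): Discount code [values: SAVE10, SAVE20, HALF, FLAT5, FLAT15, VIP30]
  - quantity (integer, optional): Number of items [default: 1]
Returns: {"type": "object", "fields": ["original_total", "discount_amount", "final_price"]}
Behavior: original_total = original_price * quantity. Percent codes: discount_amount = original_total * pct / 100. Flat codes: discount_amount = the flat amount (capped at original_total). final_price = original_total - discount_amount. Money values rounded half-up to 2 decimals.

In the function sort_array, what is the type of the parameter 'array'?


The sort_array spec declares:
  - array (array, required): Array of numbers to sort
Type:
array


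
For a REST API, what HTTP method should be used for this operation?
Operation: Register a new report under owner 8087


GET = read, POST = create, PUT = update/replace, DELETE = remove
This operation is a create.
POST


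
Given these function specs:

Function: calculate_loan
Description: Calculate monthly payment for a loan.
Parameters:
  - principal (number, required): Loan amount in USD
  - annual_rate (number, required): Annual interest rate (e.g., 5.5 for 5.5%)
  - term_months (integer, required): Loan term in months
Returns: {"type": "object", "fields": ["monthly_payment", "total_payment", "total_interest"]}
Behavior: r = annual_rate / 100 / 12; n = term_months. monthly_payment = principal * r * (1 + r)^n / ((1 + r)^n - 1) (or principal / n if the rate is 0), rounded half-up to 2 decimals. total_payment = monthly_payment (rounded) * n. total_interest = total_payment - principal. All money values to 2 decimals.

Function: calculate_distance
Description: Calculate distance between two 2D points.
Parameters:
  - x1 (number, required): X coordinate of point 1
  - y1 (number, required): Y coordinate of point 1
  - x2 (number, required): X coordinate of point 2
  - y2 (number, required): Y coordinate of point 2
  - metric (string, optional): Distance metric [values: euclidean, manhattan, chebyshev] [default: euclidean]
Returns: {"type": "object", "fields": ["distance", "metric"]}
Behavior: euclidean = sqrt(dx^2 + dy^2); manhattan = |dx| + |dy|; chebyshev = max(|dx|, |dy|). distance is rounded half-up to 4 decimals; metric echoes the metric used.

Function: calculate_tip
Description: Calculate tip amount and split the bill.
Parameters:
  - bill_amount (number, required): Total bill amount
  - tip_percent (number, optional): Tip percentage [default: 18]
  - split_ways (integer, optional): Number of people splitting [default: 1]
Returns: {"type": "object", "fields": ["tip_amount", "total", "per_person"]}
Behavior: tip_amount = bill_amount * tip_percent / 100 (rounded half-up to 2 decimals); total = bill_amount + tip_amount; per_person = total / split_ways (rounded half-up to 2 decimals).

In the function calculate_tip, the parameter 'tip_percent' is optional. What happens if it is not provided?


The calculate_tip spec declares:
  - tip_percent (number, optional): Tip percentage [default: 18]
It defaults to 18


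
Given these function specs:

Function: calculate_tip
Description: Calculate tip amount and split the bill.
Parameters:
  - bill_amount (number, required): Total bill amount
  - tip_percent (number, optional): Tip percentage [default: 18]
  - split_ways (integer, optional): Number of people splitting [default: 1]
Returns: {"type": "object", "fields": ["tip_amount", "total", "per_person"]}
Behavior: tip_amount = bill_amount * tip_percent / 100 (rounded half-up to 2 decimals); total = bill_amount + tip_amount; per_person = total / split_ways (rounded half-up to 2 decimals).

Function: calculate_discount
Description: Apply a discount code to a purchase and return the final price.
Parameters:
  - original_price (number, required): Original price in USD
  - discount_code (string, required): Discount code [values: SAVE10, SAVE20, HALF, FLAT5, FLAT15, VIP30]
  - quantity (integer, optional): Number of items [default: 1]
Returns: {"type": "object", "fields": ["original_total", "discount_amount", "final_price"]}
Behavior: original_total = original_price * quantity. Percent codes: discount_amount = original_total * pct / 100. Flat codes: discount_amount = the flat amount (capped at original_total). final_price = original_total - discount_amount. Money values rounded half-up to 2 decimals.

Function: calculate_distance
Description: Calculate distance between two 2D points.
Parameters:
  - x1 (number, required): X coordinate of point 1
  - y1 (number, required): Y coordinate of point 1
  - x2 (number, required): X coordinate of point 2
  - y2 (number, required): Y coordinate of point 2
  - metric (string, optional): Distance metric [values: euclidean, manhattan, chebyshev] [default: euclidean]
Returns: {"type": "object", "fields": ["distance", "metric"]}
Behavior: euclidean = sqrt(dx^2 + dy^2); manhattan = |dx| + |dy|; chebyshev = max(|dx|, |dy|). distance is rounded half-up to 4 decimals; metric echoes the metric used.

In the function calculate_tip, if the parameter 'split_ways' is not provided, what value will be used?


The calculate_tip spec declares:
  - split_ways (integer, optional): Number of people splitting [default: 1]
Default:
1


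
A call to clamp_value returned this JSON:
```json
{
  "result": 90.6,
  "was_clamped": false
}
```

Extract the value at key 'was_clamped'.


false


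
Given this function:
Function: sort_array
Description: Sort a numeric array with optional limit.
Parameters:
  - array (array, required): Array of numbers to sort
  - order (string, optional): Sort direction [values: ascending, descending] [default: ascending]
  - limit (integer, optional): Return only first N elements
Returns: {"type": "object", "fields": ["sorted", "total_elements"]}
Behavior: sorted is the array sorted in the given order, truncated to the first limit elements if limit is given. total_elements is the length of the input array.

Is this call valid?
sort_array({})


Checking required parameters...
Missing required parameter: array
Invalid - missing required parameter 'array'


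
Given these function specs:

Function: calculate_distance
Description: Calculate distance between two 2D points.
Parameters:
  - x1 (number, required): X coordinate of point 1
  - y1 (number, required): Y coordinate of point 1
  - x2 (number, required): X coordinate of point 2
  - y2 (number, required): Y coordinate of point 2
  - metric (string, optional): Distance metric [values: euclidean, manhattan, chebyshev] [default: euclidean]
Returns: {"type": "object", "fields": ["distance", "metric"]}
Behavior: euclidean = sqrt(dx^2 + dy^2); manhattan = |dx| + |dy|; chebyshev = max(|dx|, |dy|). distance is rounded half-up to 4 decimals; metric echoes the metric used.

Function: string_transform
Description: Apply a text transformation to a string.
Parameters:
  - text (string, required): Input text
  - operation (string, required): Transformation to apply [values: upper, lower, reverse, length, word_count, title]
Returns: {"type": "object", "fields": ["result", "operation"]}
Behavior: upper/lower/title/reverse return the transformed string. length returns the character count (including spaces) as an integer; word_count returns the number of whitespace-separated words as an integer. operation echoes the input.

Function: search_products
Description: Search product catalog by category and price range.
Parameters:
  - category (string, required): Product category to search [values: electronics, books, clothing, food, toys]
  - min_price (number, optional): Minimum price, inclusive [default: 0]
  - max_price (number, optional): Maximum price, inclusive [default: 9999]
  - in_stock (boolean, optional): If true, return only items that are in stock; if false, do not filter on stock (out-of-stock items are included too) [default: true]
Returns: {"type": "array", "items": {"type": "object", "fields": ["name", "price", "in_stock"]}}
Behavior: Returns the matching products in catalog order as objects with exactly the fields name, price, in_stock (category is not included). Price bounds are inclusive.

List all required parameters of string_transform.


Parameters of string_transform and their required/optional flag:
  text: required
  operation: required
operation, text


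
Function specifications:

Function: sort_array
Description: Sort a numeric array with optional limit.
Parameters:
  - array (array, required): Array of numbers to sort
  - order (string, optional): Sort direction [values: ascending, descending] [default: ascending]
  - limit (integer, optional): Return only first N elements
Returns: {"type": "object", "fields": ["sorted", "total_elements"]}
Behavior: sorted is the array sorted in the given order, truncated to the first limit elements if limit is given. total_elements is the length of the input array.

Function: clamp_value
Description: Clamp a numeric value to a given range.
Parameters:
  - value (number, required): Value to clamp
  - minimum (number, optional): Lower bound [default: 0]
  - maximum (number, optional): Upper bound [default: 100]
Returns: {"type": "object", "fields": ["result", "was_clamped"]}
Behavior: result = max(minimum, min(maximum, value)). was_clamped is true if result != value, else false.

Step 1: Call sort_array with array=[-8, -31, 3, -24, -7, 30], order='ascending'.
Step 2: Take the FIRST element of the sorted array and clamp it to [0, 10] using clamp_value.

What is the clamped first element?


Step 1: sort_array(order=ascending)
  sorted: [-31, -24, -8, -7, 3, 30]
  -> first element = -31
Step 2: clamp_value(value=-31, minimum=0, maximum=10)
  result = max(0, min(10, -31)) = max(0, -31) = 0
  was_clamped = (0 != -31) = true
  -> result = 0
0


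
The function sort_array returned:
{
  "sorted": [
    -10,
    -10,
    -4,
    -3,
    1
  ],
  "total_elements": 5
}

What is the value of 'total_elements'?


5


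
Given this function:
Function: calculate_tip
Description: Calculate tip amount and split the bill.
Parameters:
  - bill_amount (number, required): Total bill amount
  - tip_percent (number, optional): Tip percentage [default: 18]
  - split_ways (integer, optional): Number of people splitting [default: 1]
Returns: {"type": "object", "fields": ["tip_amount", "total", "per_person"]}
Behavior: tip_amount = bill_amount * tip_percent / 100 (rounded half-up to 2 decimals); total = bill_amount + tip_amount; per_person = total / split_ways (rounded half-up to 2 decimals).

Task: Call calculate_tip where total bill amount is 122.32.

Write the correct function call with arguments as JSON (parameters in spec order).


Mapping each described value to its parameter name:
  'Total bill amount' -> bill_amount = 122.32
calculate_tip({"bill_amount": 122.32})


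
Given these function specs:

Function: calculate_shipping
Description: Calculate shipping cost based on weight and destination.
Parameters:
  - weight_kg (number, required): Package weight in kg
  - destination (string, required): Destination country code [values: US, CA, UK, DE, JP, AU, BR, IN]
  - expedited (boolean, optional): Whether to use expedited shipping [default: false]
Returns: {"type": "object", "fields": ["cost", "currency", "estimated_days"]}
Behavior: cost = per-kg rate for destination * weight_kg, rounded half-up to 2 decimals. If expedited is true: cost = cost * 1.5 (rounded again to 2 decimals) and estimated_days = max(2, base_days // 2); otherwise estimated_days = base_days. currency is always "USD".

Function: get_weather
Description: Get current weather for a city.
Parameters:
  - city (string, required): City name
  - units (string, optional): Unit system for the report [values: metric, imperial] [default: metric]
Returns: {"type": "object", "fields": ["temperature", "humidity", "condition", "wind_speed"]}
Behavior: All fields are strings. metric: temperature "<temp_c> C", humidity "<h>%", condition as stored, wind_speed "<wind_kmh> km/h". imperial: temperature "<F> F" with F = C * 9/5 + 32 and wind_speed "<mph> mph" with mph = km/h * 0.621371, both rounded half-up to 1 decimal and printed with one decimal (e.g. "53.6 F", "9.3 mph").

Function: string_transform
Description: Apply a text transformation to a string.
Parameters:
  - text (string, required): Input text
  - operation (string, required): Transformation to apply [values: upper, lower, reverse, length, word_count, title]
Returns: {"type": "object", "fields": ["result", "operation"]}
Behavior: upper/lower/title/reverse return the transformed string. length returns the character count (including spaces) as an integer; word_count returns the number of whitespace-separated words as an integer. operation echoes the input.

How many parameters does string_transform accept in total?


Parameters of string_transform: text (required), operation (required)
Total:
2


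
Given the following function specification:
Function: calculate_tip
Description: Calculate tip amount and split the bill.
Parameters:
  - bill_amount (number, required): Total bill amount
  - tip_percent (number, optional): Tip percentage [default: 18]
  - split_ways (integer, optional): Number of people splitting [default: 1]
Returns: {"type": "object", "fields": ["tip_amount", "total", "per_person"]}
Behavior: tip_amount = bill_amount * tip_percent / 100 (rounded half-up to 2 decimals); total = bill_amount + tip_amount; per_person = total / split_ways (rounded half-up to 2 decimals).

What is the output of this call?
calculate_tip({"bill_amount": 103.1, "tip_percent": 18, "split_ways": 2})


tip_amount = 103.1 * 18/100 = 18.558 -> 18.56
total = 103.1 + 18.56 = 121.66
per_person = 121.66 / 2 = 60.83 -> 60.83
Output:
{"tip_amount": 18.56, "total": 121.66, "per_person": 60.83}


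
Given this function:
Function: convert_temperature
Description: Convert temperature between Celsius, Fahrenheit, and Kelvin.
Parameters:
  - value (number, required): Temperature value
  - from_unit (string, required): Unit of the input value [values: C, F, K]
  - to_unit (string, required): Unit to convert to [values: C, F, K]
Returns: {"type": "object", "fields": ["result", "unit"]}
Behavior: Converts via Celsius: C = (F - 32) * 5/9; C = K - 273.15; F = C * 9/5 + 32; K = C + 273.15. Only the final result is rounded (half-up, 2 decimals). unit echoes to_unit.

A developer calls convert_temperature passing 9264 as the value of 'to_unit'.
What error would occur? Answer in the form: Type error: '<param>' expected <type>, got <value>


Spec: 'to_unit' is declared as string; 9264 is an integer.
Type error: 'to_unit' expected string, got 9264


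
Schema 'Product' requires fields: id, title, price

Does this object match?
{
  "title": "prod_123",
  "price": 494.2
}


Checking required fields...
Missing: id
Invalid - missing required field 'id'


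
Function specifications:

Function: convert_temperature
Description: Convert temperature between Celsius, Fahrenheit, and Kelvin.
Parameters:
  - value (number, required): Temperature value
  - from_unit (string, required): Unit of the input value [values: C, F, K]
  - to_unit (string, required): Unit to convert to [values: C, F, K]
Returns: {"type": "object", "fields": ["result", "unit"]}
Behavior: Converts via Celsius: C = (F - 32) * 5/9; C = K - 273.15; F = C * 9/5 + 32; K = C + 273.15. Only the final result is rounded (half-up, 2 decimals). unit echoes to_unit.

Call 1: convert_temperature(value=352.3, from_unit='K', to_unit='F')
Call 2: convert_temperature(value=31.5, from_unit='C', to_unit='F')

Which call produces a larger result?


Call 1:
  To C: 352.3 - 273.15 = 79.15
  To F: 79.15 * 9/5 + 32 = 174.47
  Round to 2 decimals: 174.47
  -> 174.47 F
Call 2:
  Input already in C: 31.5
  To F: 31.5 * 9/5 + 32 = 88.7
  Round to 2 decimals: 88.7
  -> 88.7 F
Call 1 (174.47 F)


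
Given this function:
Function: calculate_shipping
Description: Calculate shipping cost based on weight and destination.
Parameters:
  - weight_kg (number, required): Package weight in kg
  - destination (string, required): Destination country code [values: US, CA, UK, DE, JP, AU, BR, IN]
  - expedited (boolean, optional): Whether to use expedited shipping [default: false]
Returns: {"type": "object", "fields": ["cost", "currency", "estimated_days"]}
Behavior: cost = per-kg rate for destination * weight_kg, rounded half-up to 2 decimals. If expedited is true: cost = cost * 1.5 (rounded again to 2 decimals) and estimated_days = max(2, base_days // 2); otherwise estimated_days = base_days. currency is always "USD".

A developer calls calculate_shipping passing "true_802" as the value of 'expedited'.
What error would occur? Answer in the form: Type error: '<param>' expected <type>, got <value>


Spec: 'expedited' is declared as boolean; "true_802" is a string.
Type error: 'expedited' expected boolean, got "true_802"


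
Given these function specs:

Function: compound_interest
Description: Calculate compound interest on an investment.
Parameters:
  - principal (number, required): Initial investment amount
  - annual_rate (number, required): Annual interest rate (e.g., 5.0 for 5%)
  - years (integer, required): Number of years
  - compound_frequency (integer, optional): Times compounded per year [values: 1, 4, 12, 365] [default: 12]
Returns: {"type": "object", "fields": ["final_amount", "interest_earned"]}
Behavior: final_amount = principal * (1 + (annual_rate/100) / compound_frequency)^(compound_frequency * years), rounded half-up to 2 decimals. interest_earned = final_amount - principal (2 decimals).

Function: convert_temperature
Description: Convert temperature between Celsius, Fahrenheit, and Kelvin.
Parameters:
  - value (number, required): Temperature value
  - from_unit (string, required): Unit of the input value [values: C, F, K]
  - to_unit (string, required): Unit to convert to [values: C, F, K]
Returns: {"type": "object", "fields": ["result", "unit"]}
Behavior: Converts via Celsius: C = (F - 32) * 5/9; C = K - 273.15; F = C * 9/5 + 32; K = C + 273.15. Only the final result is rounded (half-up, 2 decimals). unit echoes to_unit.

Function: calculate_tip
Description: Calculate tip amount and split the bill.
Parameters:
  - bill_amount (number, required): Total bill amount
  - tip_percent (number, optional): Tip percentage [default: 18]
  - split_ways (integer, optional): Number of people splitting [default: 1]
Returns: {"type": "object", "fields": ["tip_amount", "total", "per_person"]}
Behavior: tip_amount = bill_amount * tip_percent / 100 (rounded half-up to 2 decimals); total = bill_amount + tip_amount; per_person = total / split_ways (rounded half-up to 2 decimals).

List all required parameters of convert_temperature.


Parameters of convert_temperature and their required/optional flag:
  value: required
  from_unit: required
  to_unit: required
from_unit, to_unit, value


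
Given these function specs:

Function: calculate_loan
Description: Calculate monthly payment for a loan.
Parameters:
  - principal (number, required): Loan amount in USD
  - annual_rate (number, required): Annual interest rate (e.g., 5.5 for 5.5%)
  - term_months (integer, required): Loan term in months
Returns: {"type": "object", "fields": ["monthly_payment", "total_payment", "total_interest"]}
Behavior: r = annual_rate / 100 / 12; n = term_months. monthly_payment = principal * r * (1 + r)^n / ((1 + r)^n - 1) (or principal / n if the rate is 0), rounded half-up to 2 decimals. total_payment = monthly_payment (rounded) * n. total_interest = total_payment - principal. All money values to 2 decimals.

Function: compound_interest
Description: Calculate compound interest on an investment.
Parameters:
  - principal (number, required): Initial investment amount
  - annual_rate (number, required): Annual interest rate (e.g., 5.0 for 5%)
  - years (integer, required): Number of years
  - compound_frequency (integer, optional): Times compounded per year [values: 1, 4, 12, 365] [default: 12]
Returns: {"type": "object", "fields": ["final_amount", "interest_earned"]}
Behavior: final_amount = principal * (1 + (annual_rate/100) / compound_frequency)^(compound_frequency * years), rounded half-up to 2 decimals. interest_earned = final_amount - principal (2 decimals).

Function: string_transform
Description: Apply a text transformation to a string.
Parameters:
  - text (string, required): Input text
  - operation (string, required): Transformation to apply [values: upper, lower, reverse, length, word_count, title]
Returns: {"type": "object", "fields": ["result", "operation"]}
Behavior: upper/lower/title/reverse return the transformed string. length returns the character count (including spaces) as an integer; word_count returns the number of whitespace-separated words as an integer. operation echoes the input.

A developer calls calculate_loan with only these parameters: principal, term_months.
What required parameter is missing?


Required parameters: principal, annual_rate, term_months
Provided: principal, term_months
Missing: annual_rate
annual_rate


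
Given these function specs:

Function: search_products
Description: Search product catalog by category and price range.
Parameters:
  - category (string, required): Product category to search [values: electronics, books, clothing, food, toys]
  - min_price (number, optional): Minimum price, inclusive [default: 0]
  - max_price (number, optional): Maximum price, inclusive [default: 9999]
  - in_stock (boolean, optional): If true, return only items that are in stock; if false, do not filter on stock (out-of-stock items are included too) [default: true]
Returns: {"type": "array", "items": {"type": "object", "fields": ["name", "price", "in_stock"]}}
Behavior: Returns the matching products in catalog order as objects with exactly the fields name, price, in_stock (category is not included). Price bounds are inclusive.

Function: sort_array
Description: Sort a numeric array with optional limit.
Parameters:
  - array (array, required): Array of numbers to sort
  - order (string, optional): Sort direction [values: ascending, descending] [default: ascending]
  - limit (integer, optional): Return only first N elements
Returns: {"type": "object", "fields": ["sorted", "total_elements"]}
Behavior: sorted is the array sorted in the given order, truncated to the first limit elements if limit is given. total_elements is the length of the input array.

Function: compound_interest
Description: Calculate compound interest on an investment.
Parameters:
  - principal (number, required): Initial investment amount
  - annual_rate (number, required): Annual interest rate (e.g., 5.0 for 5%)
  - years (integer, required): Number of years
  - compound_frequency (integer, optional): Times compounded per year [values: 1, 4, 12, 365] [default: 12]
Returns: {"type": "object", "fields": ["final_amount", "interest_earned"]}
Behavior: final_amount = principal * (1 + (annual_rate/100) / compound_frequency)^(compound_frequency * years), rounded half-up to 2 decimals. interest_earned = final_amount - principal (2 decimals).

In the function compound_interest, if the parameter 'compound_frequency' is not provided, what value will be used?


The compound_interest spec declares:
  - compound_frequency (integer, optional): Times compounded per year [values: 1, 4, 12, 365] [default: 12]
Default:
12


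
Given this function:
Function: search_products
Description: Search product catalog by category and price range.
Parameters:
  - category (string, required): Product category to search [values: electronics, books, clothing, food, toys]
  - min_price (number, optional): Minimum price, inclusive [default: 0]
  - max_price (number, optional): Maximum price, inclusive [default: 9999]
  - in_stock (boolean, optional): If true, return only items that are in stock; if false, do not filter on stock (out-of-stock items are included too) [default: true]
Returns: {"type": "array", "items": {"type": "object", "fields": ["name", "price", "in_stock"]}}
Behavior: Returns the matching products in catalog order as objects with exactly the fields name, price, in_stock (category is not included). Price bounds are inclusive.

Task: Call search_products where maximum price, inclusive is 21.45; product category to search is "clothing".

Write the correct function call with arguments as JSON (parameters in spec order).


Mapping each described value to its parameter name:
  'Maximum price, inclusive' -> max_price = 21.45
  'Product category to search' -> category = "clothing"
search_products({"category": "clothing", "max_price": 21.45})


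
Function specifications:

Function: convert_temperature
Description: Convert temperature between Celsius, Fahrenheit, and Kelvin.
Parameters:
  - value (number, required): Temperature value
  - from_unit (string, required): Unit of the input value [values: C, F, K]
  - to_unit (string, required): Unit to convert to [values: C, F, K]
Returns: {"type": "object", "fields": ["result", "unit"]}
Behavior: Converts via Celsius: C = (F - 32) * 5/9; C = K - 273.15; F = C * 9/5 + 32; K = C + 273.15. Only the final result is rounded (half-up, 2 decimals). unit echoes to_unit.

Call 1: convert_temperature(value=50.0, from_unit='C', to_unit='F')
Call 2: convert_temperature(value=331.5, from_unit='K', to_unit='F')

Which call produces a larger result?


Call 1:
  Input already in C: 50
  To F: 50 * 9/5 + 32 = 122
  Round to 2 decimals: 122.0
  -> 122.0 F
Call 2:
  To C: 331.5 - 273.15 = 58.35
  To F: 58.35 * 9/5 + 32 = 137.03
  Round to 2 decimals: 137.03
  -> 137.03 F
Call 2 (137.03 F)


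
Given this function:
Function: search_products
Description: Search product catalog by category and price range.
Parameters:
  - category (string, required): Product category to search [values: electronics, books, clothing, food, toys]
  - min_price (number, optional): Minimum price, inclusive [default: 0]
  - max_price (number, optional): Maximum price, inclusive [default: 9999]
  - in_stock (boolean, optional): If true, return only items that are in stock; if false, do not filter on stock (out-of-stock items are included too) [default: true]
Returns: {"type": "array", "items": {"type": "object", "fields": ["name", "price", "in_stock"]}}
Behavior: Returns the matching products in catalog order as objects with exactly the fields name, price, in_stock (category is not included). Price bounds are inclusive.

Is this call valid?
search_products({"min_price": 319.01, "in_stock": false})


Checking required parameters...
Missing required parameter: category
Invalid - missing required parameter 'category'


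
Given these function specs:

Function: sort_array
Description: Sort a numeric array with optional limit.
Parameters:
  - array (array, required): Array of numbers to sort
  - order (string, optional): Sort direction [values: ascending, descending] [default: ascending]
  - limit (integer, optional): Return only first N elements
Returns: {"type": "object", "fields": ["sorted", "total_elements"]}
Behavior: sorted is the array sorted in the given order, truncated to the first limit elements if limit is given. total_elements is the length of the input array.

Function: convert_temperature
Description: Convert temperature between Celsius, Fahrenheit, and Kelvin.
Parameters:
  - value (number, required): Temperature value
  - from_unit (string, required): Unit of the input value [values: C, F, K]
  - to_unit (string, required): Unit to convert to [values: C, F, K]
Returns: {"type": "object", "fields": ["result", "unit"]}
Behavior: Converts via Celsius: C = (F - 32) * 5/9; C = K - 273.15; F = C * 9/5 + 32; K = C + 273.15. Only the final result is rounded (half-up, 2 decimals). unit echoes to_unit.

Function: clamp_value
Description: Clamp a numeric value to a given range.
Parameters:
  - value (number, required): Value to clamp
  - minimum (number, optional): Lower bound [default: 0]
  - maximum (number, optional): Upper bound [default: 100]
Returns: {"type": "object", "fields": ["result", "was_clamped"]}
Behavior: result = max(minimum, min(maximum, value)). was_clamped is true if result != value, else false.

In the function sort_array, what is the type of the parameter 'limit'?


The sort_array spec declares:
  - limit (integer, optional): Return only first N elements
Type:
integer


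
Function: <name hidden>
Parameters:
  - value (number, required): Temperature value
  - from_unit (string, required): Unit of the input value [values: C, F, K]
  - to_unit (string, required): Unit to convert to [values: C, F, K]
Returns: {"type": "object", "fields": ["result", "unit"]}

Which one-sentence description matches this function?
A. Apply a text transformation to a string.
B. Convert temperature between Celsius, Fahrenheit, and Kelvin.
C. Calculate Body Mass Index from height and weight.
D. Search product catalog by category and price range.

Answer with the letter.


Parameters value, from_unit, to_unit and return ["result", "unit"] fit: Convert temperature between Celsius, Fahrenheit, and Kelvin.
B


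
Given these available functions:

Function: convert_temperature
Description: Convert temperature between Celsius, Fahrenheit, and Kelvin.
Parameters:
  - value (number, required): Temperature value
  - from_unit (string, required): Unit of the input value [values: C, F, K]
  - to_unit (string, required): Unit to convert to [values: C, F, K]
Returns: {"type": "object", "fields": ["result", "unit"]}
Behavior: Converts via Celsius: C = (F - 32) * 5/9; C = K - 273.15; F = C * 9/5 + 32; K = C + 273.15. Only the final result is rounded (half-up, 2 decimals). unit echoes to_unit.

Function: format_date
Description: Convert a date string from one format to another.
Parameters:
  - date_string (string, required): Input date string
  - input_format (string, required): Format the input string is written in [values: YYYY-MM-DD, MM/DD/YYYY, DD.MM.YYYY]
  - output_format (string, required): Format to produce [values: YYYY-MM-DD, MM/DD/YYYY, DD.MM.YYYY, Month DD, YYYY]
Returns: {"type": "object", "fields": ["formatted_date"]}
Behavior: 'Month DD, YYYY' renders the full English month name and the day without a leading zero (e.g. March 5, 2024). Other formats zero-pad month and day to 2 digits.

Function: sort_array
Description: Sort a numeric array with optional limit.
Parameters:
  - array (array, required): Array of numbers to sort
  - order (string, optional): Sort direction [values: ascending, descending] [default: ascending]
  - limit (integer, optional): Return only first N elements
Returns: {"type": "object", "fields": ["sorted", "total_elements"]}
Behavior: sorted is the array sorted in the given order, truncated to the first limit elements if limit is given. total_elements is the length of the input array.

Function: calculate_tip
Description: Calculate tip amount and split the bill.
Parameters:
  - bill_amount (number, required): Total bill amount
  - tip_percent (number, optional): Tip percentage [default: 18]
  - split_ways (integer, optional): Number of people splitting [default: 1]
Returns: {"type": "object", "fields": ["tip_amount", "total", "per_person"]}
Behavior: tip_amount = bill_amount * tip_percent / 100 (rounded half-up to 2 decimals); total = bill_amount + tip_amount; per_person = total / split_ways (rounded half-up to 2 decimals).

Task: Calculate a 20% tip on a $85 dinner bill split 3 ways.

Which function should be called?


The task needs a function whose description is: Calculate tip amount and split the bill.
calculate_tip


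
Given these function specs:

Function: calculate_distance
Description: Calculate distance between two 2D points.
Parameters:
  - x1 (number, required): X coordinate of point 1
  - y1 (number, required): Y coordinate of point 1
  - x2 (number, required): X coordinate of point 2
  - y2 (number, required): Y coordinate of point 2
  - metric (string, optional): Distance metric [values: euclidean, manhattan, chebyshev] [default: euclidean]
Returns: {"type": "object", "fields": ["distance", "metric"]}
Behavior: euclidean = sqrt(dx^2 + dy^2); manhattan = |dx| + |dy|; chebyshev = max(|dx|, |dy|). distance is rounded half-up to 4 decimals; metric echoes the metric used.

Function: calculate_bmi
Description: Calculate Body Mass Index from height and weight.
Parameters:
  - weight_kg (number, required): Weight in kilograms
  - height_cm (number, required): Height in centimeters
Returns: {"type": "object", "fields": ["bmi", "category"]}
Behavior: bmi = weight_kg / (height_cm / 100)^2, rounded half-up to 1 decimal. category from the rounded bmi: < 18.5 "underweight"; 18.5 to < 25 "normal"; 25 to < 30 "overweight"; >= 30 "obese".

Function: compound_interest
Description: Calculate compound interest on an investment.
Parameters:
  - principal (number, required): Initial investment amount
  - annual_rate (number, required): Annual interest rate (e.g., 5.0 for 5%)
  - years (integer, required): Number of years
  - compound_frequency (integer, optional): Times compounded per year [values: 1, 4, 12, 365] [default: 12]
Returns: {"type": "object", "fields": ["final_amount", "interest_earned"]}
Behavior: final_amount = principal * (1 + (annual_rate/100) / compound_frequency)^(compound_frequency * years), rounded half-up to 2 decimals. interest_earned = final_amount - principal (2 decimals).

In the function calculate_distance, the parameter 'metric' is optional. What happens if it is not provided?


The calculate_distance spec declares:
  - metric (string, optional): Distance metric [values: euclidean, manhattan, chebyshev] [default: euclidean]
It defaults to euclidean


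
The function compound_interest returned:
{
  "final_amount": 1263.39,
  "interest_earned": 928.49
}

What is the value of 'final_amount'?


1263.39


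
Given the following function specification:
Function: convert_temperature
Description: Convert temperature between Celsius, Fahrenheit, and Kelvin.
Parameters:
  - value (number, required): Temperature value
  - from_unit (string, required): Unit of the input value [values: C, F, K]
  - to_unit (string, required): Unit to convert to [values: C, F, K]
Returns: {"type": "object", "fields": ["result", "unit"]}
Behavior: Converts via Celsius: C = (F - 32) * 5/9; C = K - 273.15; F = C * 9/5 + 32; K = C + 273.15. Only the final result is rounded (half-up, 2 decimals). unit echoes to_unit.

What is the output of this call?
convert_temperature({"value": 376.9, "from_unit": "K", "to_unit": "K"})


To C: 376.9 - 273.15 = 103.75
To K: 103.75 + 273.15 = 376.9
Round to 2 decimals: 376.9
Output:
{"result": 376.9, "unit": "K"}


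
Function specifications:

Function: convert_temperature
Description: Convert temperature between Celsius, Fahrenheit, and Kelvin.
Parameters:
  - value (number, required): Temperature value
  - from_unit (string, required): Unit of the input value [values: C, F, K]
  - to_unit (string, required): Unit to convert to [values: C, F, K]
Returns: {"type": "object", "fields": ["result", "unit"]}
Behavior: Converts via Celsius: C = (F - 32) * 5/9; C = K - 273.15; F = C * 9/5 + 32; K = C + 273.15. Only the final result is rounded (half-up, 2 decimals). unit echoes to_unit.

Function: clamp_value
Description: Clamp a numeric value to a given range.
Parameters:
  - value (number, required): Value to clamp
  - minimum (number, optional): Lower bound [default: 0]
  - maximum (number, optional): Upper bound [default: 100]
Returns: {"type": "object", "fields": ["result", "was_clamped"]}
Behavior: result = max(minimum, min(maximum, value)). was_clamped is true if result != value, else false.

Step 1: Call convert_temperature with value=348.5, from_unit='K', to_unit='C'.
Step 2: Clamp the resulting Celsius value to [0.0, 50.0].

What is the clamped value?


Step 1: convert_temperature(value=348.5, from_unit=K, to_unit=C)
  To C: 348.5 - 273.15 = 75.35
  Target is C: 75.35
  Round to 2 decimals: 75.35
  -> result = 75.35 C
Step 2: clamp_value(value=75.35, minimum=0.0, maximum=50.0)
  result = max(0.0, min(50.0, 75.35)) = max(0.0, 50.0) = 50.0
  was_clamped = (50.0 != 75.35) = true
  -> result = 50.0
50.0


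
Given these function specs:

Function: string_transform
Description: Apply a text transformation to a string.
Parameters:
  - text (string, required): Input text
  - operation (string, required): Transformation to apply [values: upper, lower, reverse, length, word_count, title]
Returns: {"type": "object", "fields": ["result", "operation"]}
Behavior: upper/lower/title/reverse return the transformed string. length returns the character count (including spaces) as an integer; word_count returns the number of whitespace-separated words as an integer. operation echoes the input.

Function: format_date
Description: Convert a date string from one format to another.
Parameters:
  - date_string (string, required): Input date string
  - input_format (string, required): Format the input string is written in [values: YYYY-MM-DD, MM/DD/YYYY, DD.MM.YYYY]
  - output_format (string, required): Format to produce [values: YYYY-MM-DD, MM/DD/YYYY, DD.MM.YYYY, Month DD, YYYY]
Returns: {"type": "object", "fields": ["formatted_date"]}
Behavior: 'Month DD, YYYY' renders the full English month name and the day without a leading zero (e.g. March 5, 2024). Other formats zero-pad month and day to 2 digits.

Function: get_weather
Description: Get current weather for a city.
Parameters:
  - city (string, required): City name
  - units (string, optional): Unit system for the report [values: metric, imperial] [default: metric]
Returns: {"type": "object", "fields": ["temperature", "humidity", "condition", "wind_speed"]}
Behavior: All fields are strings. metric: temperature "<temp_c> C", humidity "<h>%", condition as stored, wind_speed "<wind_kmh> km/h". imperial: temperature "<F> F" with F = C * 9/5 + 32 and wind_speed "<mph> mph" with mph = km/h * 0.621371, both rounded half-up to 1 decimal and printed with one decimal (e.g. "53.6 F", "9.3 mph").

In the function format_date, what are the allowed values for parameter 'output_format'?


The format_date spec declares:
  - output_format (string, required): Format to produce [values: YYYY-MM-DD, MM/DD/YYYY, DD.MM.YYYY, Month DD, YYYY]
Allowed values:
YYYY-MM-DD, MM/DD/YYYY, DD.MM.YYYY, Month DD, YYYY


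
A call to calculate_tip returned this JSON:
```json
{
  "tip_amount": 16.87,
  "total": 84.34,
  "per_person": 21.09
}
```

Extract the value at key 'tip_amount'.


16.87


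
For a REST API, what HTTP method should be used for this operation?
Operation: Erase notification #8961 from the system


GET = read, POST = create, PUT = update/replace, DELETE = remove
This operation is a removal.
DELETE


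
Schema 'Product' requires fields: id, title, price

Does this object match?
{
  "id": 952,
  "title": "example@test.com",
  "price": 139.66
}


Checking required fields... All present.
Valid - all required fields present


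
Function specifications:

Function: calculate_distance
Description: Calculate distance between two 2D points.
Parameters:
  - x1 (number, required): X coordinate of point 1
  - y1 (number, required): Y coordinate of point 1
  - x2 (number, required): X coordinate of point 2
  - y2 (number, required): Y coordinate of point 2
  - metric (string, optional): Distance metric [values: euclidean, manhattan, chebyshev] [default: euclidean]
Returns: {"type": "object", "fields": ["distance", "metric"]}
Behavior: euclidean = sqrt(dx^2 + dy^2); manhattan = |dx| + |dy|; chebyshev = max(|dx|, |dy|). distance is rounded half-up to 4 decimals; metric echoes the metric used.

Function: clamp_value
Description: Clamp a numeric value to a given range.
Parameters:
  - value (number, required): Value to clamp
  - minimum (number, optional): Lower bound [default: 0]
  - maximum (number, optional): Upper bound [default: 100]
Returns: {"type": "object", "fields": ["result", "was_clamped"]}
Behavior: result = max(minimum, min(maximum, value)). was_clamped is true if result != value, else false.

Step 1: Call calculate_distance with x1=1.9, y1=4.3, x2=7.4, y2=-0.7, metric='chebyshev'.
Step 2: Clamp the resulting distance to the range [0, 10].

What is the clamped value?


Step 1: calculate_distance (chebyshev)
  |dx| = |7.4 - 1.9| = 5.5; |dy| = |-0.7 - 4.3| = 5
  chebyshev: max(5.5, 5) = 5.5
  Round to 4 decimals: 5.5
  -> distance = 5.5
Step 2: clamp_value(value=5.5, minimum=0, maximum=10)
  result = max(0, min(10, 5.5)) = max(0, 5.5) = 5.5
  was_clamped = (5.5 != 5.5) = false
  -> result = 5.5
5.5
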